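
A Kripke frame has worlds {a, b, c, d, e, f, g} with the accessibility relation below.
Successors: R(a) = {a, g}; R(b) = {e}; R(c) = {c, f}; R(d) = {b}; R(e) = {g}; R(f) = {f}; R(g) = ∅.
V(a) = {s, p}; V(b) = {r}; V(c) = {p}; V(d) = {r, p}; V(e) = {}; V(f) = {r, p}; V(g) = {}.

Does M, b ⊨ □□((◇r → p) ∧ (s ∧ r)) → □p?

Recall that □ψ holds at a world iff ψ holds at every accessible world, and ◇ψ holds iff ψ holds at some accessible world.
At b: □□((◇r → p) ∧ (s ∧ r)) is false, □p is false, so □□((◇r → p) ∧ (s ∧ r)) → □p is true.
  At b: □□((◇r → p) ∧ (s ∧ r)) requires □((◇r → p) ∧ (s ∧ r)) at every successor {e}.
    □((◇r → p) ∧ (s ∧ r)) fails at e, so □□((◇r → p) ∧ (s ∧ r)) is false at b.
      At e: □((◇r → p) ∧ (s ∧ r)) requires (◇r → p) ∧ (s ∧ r) at every successor {g}.
        (◇r → p) ∧ (s ∧ r) fails at g, so □((◇r → p) ∧ (s ∧ r)) is false at e.
  At b: □p requires p at every successor {e}.
    p fails at e, so □p is false at b.

Yes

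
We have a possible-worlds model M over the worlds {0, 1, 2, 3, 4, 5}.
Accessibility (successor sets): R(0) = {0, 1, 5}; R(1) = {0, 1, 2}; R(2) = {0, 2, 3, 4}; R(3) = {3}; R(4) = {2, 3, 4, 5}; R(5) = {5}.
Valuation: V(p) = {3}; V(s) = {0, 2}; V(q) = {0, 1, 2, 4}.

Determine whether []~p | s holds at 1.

Yes

At 1: []~p is true, s is false, so []~p | s is true.
  At 1: []~p requires ~p at every successor {0, 1, 2}.
    At 0: ~p is true.
    At 1: ~p is true.
    At 2: ~p is true.
  So []~p is true at 1.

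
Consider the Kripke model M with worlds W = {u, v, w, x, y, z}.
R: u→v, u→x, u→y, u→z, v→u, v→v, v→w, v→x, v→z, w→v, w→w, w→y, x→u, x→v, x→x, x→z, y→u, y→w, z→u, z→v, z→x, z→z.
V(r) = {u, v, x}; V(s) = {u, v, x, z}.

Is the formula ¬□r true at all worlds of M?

Yes

Let φ = ¬□r. Evaluate φ at each world:
  u (successors {v, x, y, z}): φ is true.
  v (successors {u, v, w, x, z}): φ is true.
  w (successors {v, w, y}): φ is true.
  x (successors {u, v, x, z}): φ is true.
  y (successors {u, w}): φ is true.
  z (successors {u, v, x, z}): φ is true.
For instance, at w:
  At w: □r is false, so ¬□r is true.
    At w: □r requires r at every successor {v, w, y}.
      r fails at w, so □r is false at w.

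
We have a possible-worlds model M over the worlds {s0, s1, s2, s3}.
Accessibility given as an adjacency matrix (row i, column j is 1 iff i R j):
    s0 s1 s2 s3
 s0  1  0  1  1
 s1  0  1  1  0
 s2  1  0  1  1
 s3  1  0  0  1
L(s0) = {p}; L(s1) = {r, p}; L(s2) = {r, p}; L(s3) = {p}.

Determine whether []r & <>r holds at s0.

Recall that []ψ holds at a world iff ψ holds at every accessible world, and <>ψ holds iff ψ holds at some accessible world.
At s0: []r is false, <>r is true, so []r & <>r is false.
  At s0: []r requires r at every successor {s0, s2, s3}.
    r fails at s0, so []r is false at s0.
  At s0: <>r requires r at some successor in {s0, s2, s3}.
    r holds at s2, so <>r is true at s0.

No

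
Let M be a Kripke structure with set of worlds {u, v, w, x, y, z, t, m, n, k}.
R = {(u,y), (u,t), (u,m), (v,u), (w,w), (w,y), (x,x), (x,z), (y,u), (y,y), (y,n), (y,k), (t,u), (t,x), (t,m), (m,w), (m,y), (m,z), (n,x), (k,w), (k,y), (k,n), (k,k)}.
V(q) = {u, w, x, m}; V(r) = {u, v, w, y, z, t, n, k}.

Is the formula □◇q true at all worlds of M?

Let φ = □◇q. Evaluate φ at each world:
  u (successors {y, t, m}): φ is true.
  v (successors {u}): φ is true.
  w (successors {w, y}): φ is true.
  x (successors {x, z}): φ is false.
  y (successors {u, y, n, k}): φ is true.
  z (successors ∅): φ is true.
  t (successors {u, x, m}): φ is true.
  m (successors {w, y, z}): φ is false.
  n (successors {x}): φ is true.
  k (successors {w, y, n, k}): φ is true.
Detail at x (counterexample):
  At x: □◇q requires ◇q at every successor {x, z}.
    ◇q fails at z, so □◇q is false at x.
      At z: no accessible worlds, so ◇q is false.

No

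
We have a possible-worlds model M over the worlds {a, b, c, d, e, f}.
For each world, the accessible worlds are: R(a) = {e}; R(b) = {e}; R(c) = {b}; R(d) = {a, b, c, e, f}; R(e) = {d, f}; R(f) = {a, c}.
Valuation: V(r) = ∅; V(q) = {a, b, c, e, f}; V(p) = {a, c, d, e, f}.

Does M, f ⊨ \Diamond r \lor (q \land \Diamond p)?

Yes

At f: \Diamond r is false, q \land \Diamond p is true, so \Diamond r \lor (q \land \Diamond p) is true.
  At f: \Diamond r requires r at some successor in {a, c}.
    At a: r is false.
    At c: r is false.
  So \Diamond r is false at f.
  At f: q is true, \Diamond p is true, so q \land \Diamond p is true.
    At f: \Diamond p requires p at some successor in {a, c}.
      p holds at a, so \Diamond p is true at f.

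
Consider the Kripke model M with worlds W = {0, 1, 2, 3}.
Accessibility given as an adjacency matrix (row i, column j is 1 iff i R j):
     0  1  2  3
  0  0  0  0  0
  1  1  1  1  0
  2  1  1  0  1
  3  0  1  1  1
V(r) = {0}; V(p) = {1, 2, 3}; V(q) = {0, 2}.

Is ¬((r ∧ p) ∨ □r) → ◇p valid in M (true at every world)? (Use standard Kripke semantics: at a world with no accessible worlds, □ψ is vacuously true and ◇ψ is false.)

Yes

Let φ = ¬((r ∧ p) ∨ □r) → ◇p. Evaluate φ at each world:
  0 (successors ∅): φ is true.
  1 (successors {0, 1, 2}): φ is true.
  2 (successors {0, 1, 3}): φ is true.
  3 (successors {1, 2, 3}): φ is true.
For instance, at 1:
  At 1: ¬((r ∧ p) ∨ □r) is true, ◇p is true, so ¬((r ∧ p) ∨ □r) → ◇p is true.
    At 1: (r ∧ p) ∨ □r is false, so ¬((r ∧ p) ∨ □r) is true.
      At 1: r ∧ p is false, □r is false, so (r ∧ p) ∨ □r is false.
    At 1: ◇p requires p at some successor in {0, 1, 2}.
      p holds at 1, so ◇p is true at 1.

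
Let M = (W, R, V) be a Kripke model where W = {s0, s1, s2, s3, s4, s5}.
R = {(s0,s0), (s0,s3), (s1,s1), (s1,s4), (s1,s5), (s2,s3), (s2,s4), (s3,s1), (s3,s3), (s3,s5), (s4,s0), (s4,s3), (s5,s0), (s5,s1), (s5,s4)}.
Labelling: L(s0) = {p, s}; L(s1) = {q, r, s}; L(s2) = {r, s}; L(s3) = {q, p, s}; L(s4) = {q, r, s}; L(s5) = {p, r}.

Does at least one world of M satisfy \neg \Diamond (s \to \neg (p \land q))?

No

Let φ = \neg \Diamond (s \to \neg (p \land q)). Evaluate φ at each world:
  s0 (successors {s0, s3}): φ is false.
  s1 (successors {s1, s4, s5}): φ is false.
  s2 (successors {s3, s4}): φ is false.
  s3 (successors {s1, s3, s5}): φ is false.
  s4 (successors {s0, s3}): φ is false.
  s5 (successors {s0, s1, s4}): φ is false.
For instance, at s2:
  At s2: \Diamond (s \to \neg (p \land q)) is true, so \neg \Diamond (s \to \neg (p \land q)) is false.
    At s2: \Diamond (s \to \neg (p \land q)) requires s \to \neg (p \land q) at some successor in {s3, s4}.
      s \to \neg (p \land q) holds at s4, so \Diamond (s \to \neg (p \land q)) is true at s2.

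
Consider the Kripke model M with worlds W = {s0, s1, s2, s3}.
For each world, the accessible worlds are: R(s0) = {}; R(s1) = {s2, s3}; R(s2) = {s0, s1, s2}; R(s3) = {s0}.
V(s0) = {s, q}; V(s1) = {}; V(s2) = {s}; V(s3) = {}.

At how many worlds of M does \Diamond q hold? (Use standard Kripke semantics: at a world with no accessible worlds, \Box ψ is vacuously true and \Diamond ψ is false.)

2

Let φ = \Diamond q. Evaluate φ at each world:
  s0 (successors ∅): φ is false.
  s1 (successors {s2, s3}): φ is false.
  s2 (successors {s0, s1, s2}): φ is true.
  s3 (successors {s0}): φ is true.
For instance, at s2:
  At s2: \Diamond q requires q at some successor in {s0, s1, s2}.
    q holds at s0, so \Diamond q is true at s2.
Satisfying worlds: {s2, s3}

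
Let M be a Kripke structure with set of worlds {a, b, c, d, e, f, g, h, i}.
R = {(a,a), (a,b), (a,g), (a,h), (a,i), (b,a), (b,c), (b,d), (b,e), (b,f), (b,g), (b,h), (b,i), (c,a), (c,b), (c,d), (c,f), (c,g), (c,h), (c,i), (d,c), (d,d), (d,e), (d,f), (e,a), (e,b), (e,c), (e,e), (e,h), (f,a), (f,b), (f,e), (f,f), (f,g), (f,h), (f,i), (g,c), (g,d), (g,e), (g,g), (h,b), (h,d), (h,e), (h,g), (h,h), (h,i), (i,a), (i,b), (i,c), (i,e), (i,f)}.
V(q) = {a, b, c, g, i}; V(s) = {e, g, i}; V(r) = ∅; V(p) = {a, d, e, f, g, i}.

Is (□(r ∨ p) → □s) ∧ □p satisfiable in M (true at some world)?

Recall that □ψ holds at a world iff ψ holds at every accessible world, and ◇ψ holds iff ψ holds at some accessible world.
Let φ = (□(r ∨ p) → □s) ∧ □p. Evaluate φ at each world:
  a (successors {a, b, g, h, i}): φ is false.
  b (successors {a, c, d, e, f, g, h, i}): φ is false.
  c (successors {a, b, d, f, g, h, i}): φ is false.
  d (successors {c, d, e, f}): φ is false.
  e (successors {a, b, c, e, h}): φ is false.
  f (successors {a, b, e, f, g, h, i}): φ is false.
  g (successors {c, d, e, g}): φ is false.
  h (successors {b, d, e, g, h, i}): φ is false.
  i (successors {a, b, c, e, f}): φ is false.
For instance, at h:
  At h: □(r ∨ p) → □s is true, □p is false, so (□(r ∨ p) → □s) ∧ □p is false.
    At h: □(r ∨ p) is false, □s is false, so □(r ∨ p) → □s is true.
      At h: □(r ∨ p) requires r ∨ p at every successor {b, d, e, g, h, i}.
        r ∨ p fails at b, so □(r ∨ p) is false at h.
      At h: □s requires s at every successor {b, d, e, g, h, i}.
        s fails at b, so □s is false at h.
    At h: □p requires p at every successor {b, d, e, g, h, i}.
      p fails at b, so □p is false at h.

No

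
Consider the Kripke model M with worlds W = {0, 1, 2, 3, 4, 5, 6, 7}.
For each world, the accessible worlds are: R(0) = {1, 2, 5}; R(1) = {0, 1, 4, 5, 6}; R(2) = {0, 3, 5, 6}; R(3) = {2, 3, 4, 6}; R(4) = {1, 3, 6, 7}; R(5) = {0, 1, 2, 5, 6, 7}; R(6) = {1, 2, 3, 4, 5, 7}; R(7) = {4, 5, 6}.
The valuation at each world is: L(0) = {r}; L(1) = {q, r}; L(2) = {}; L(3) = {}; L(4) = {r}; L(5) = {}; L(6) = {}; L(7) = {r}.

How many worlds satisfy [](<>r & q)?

0

Let φ = [](<>r & q). Evaluate φ at each world:
  0 (successors {1, 2, 5}): φ is false.
  1 (successors {0, 1, 4, 5, 6}): φ is false.
  2 (successors {0, 3, 5, 6}): φ is false.
  3 (successors {2, 3, 4, 6}): φ is false.
  4 (successors {1, 3, 6, 7}): φ is false.
  5 (successors {0, 1, 2, 5, 6, 7}): φ is false.
  6 (successors {1, 2, 3, 4, 5, 7}): φ is false.
  7 (successors {4, 5, 6}): φ is false.
For instance, at 0:
  At 0: [](<>r & q) requires <>r & q at every successor {1, 2, 5}.
    <>r & q fails at 2, so [](<>r & q) is false at 0.
      At 2: <>r is true, q is false, so <>r & q is false.
Satisfying worlds: none.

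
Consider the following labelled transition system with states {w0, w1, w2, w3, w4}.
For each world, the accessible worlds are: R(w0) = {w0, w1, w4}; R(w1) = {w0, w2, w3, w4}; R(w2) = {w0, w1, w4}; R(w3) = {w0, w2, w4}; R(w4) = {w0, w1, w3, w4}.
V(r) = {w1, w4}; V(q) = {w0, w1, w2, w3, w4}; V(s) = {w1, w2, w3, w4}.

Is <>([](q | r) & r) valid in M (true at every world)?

Let φ = <>([](q | r) & r). Evaluate φ at each world:
  w0 (successors {w0, w1, w4}): φ is true.
  w1 (successors {w0, w2, w3, w4}): φ is true.
  w2 (successors {w0, w1, w4}): φ is true.
  w3 (successors {w0, w2, w4}): φ is true.
  w4 (successors {w0, w1, w3, w4}): φ is true.
For instance, at w3:
  At w3: <>([](q | r) & r) requires [](q | r) & r at some successor in {w0, w2, w4}.
    [](q | r) & r holds at w4, so <>([](q | r) & r) is true at w3.
      At w4: [](q | r) is true, r is true, so [](q | r) & r is true.

Yes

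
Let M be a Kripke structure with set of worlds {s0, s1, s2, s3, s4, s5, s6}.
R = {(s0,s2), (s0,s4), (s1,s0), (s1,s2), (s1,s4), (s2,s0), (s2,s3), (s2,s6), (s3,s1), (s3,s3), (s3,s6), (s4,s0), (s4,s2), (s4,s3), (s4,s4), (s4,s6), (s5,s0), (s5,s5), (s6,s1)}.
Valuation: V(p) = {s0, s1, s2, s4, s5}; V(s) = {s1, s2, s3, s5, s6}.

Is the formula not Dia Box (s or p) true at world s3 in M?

Recall that Box ψ holds at a world iff ψ holds at every accessible world, and Dia ψ holds iff ψ holds at some accessible world.
At s3: Dia Box (s or p) is true, so not Dia Box (s or p) is false.
  At s3: Dia Box (s or p) requires Box (s or p) at some successor in {s1, s3, s6}.
    Box (s or p) holds at s1, so Dia Box (s or p) is true at s3.
      At s1: Box (s or p) requires s or p at every successor {s0, s2, s4}.
        At s0: s or p is true.
        At s2: s or p is true.
        At s4: s or p is true.
      So Box (s or p) is true at s1.

No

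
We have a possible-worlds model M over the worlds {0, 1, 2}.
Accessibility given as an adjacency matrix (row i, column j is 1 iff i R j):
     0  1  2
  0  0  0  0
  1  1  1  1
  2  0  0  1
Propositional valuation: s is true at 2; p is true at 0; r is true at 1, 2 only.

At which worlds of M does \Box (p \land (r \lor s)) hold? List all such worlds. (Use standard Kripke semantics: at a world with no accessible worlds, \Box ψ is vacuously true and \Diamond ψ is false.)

Recall that \Box ψ holds at a world iff ψ holds at every accessible world, and \Diamond ψ holds iff ψ holds at some accessible world.
Let φ = \Box (p \land (r \lor s)). Evaluate φ at each world:
  0 (successors ∅): φ is true.
  1 (successors {0, 1, 2}): φ is false.
  2 (successors {2}): φ is false.
For instance, at 2:
  At 2: \Box (p \land (r \lor s)) requires p \land (r \lor s) at every successor {2}.
    p \land (r \lor s) fails at 2, so \Box (p \land (r \lor s)) is false at 2.
Satisfying worlds: {0}

0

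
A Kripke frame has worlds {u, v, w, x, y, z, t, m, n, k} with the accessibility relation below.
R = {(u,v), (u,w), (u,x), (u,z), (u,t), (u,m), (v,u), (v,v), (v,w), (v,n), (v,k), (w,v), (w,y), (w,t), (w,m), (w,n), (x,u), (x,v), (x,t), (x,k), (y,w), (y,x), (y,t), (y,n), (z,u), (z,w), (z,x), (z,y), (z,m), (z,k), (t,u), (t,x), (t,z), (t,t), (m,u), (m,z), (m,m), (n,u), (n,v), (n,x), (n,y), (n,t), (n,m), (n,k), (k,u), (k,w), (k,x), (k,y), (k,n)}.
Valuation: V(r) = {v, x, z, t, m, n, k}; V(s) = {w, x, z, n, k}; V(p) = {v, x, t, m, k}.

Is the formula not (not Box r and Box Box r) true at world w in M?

Yes

Recall that Box ψ holds at a world iff ψ holds at every accessible world, and Dia ψ holds iff ψ holds at some accessible world.
At w: not Box r and Box Box r is false, so not (not Box r and Box Box r) is true.
  At w: not Box r is true, Box Box r is false, so not Box r and Box Box r is false.
    At w: Box r is false, so not Box r is true.
      At w: Box r requires r at every successor {v, y, t, m, n}.
        r fails at y, so Box r is false at w.
    At w: Box Box r requires Box r at every successor {v, y, t, m, n}.
      Box r fails at v, so Box Box r is false at w.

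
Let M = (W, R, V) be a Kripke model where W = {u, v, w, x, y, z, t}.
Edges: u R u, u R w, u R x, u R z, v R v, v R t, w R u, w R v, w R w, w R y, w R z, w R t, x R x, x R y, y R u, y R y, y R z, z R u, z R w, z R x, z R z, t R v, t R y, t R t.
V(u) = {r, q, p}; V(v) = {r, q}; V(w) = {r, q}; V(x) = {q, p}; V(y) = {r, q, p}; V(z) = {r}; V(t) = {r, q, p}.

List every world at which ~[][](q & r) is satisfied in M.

u, w, x, y, z, t

Let φ = ~[][](q & r). Evaluate φ at each world:
  u (successors {u, w, x, z}): φ is true.
  v (successors {v, t}): φ is false.
  w (successors {u, v, w, y, z, t}): φ is true.
  x (successors {x, y}): φ is true.
  y (successors {u, y, z}): φ is true.
  z (successors {u, w, x, z}): φ is true.
  t (successors {v, y, t}): φ is true.
For instance, at t:
  At t: [][](q & r) is false, so ~[][](q & r) is true.
    At t: [][](q & r) requires [](q & r) at every successor {v, y, t}.
      [](q & r) fails at y, so [][](q & r) is false at t.
Satisfying worlds: {u, w, x, y, z, t}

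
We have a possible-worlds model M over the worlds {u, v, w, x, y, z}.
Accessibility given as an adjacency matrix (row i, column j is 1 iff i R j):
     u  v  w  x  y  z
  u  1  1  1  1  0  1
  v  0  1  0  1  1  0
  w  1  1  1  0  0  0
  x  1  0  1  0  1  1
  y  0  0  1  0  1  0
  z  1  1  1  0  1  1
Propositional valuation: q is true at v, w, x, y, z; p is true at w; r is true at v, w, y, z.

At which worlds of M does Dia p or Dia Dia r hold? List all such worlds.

Recall that Dia ψ holds at a world iff ψ holds at some accessible world.
Let φ = Dia p or Dia Dia r. Evaluate φ at each world:
  u (successors {u, v, w, x, z}): φ is true.
  v (successors {v, x, y}): φ is true.
  w (successors {u, v, w}): φ is true.
  x (successors {u, w, y, z}): φ is true.
  y (successors {w, y}): φ is true.
  z (successors {u, v, w, y, z}): φ is true.
For instance, at z:
  At z: Dia p is true, Dia Dia r is true, so Dia p or Dia Dia r is true.
    At z: Dia p requires p at some successor in {u, v, w, y, z}.
      p holds at w, so Dia p is true at z.
    At z: Dia Dia r requires Dia r at some successor in {u, v, w, y, z}.
      Dia r holds at u, so Dia Dia r is true at z.
Satisfying worlds: {u, v, w, x, y, z}

u, v, w, x, y, z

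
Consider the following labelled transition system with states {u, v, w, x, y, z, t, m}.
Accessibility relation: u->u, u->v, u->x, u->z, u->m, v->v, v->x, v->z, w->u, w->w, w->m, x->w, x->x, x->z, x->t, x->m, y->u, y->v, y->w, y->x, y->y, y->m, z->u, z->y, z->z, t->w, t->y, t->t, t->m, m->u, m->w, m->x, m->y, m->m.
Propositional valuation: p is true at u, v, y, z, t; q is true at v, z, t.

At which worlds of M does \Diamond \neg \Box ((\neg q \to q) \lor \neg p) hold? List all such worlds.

Recall that \Box ψ holds at a world iff ψ holds at every accessible world, and \Diamond ψ holds iff ψ holds at some accessible world.
Let φ = \Diamond \neg \Box ((\neg q \to q) \lor \neg p). Evaluate φ at each world:
  u (successors {u, v, x, z, m}): φ is true.
  v (successors {v, x, z}): φ is true.
  w (successors {u, w, m}): φ is true.
  x (successors {w, x, z, t, m}): φ is true.
  y (successors {u, v, w, x, y, m}): φ is true.
  z (successors {u, y, z}): φ is true.
  t (successors {w, y, t, m}): φ is true.
  m (successors {u, w, x, y, m}): φ is true.
For instance, at m:
  At m: \Diamond \neg \Box ((\neg q \to q) \lor \neg p) requires \neg \Box ((\neg q \to q) \lor \neg p) at some successor in {u, w, x, y, m}.
    \neg \Box ((\neg q \to q) \lor \neg p) holds at u, so \Diamond \neg \Box ((\neg q \to q) \lor \neg p) is true at m.
      At u: \Box ((\neg q \to q) \lor \neg p) is false, so \neg \Box ((\neg q \to q) \lor \neg p) is true.
Satisfying worlds: {u, v, w, x, y, z, t, m}

u, v, w, x, y, z, t, m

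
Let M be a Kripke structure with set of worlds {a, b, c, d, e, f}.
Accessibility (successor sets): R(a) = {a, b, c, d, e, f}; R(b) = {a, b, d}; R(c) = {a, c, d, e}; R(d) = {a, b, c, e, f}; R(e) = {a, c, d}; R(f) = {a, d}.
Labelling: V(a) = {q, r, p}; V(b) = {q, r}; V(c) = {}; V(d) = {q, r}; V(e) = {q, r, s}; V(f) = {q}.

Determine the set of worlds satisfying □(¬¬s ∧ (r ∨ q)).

none

Recall that □ψ holds at a world iff ψ holds at every accessible world, and ◇ψ holds iff ψ holds at some accessible world.
Let φ = □(¬¬s ∧ (r ∨ q)). Evaluate φ at each world:
  a (successors {a, b, c, d, e, f}): φ is false.
  b (successors {a, b, d}): φ is false.
  c (successors {a, c, d, e}): φ is false.
  d (successors {a, b, c, e, f}): φ is false.
  e (successors {a, c, d}): φ is false.
  f (successors {a, d}): φ is false.
For instance, at b:
  At b: □(¬¬s ∧ (r ∨ q)) requires ¬¬s ∧ (r ∨ q) at every successor {a, b, d}.
    ¬¬s ∧ (r ∨ q) fails at a, so □(¬¬s ∧ (r ∨ q)) is false at b.
Satisfying worlds: none.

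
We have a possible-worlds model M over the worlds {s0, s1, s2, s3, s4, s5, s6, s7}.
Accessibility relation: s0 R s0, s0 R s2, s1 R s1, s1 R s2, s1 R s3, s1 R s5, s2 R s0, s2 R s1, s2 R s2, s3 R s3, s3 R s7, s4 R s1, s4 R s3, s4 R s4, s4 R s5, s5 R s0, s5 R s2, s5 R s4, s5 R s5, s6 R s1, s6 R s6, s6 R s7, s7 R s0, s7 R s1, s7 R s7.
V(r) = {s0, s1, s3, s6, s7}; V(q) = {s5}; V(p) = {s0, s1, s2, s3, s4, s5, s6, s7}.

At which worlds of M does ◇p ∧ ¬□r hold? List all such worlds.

Recall that □ψ holds at a world iff ψ holds at every accessible world, and ◇ψ holds iff ψ holds at some accessible world.
Let φ = ◇p ∧ ¬□r. Evaluate φ at each world:
  s0 (successors {s0, s2}): φ is true.
  s1 (successors {s1, s2, s3, s5}): φ is true.
  s2 (successors {s0, s1, s2}): φ is true.
  s3 (successors {s3, s7}): φ is false.
  s4 (successors {s1, s3, s4, s5}): φ is true.
  s5 (successors {s0, s2, s4, s5}): φ is true.
  s6 (successors {s1, s6, s7}): φ is false.
  s7 (successors {s0, s1, s7}): φ is false.
For instance, at s5:
  At s5: ◇p is true, ¬□r is true, so ◇p ∧ ¬□r is true.
    At s5: ◇p requires p at some successor in {s0, s2, s4, s5}.
      p holds at s0, so ◇p is true at s5.
    At s5: □r is false, so ¬□r is true.
      At s5: □r requires r at every successor {s0, s2, s4, s5}.
        r fails at s2, so □r is false at s5.
Satisfying worlds: {s0, s1, s2, s4, s5}

s0, s1, s2, s4, s5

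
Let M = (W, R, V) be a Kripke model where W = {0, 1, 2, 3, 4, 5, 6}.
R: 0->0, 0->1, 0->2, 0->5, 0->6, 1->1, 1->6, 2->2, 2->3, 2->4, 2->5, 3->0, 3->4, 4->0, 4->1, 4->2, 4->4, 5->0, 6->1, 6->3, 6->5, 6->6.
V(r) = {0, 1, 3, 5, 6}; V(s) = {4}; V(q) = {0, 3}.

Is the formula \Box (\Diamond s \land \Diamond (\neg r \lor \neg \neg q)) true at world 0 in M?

At 0: \Box (\Diamond s \land \Diamond (\neg r \lor \neg \neg q)) requires \Diamond s \land \Diamond (\neg r \lor \neg \neg q) at every successor {0, 1, 2, 5, 6}.
  \Diamond s \land \Diamond (\neg r \lor \neg \neg q) fails at 0, so \Box (\Diamond s \land \Diamond (\neg r \lor \neg \neg q)) is false at 0.
    At 0: \Diamond s is false, \Diamond (\neg r \lor \neg \neg q) is true, so \Diamond s \land \Diamond (\neg r \lor \neg \neg q) is false.
      At 0: \Diamond s requires s at some successor in {0, 1, 2, 5, 6}.
        At 0: s is false.
        At 1: s is false.
        At 2: s is false.
        At 5: s is false.
        At 6: s is false.
      So \Diamond s is false at 0.
      At 0: \Diamond (\neg r \lor \neg \neg q) requires \neg r \lor \neg \neg q at some successor in {0, 1, 2, 5, 6}.
        \neg r \lor \neg \neg q holds at 0, so \Diamond (\neg r \lor \neg \neg q) is true at 0.

No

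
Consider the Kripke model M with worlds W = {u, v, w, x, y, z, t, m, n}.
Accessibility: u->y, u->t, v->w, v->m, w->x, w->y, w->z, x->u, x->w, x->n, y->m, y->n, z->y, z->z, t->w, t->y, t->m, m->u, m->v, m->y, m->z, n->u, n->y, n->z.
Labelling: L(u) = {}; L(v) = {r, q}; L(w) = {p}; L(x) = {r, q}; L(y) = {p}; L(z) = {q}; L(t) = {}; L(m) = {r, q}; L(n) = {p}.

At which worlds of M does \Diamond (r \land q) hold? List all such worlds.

Recall that \Diamond ψ holds at a world iff ψ holds at some accessible world.
Let φ = \Diamond (r \land q). Evaluate φ at each world:
  u (successors {y, t}): φ is false.
  v (successors {w, m}): φ is true.
  w (successors {x, y, z}): φ is true.
  x (successors {u, w, n}): φ is false.
  y (successors {m, n}): φ is true.
  z (successors {y, z}): φ is false.
  t (successors {w, y, m}): φ is true.
  m (successors {u, v, y, z}): φ is true.
  n (successors {u, y, z}): φ is false.
For instance, at x:
  At x: \Diamond (r \land q) requires r \land q at some successor in {u, w, n}.
    At u: r \land q is false.
    At w: r \land q is false.
    At n: r \land q is false.
  So \Diamond (r \land q) is false at x.
Satisfying worlds: {v, w, y, t, m}

v, w, y, t, m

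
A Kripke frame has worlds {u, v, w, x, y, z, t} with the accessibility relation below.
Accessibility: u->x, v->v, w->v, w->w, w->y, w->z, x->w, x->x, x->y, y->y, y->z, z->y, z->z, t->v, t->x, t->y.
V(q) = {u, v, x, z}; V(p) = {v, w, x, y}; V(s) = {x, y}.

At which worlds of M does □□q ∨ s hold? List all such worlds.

Let φ = □□q ∨ s. Evaluate φ at each world:
  u (successors {x}): φ is false.
  v (successors {v}): φ is true.
  w (successors {v, w, y, z}): φ is false.
  x (successors {w, x, y}): φ is true.
  y (successors {y, z}): φ is true.
  z (successors {y, z}): φ is false.
  t (successors {v, x, y}): φ is false.
For instance, at x:
  At x: □□q is false, s is true, so □□q ∨ s is true.
    At x: □□q requires □q at every successor {w, x, y}.
      □q fails at w, so □□q is false at x.
Satisfying worlds: {v, x, y}

v, x, y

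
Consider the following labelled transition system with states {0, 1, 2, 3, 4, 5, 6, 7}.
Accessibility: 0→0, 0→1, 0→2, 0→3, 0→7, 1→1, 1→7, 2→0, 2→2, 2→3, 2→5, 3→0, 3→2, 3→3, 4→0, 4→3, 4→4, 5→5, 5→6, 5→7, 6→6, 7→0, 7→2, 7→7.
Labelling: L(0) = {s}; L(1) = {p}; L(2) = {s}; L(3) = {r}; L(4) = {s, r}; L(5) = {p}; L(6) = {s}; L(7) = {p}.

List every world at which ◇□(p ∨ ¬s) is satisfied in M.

Let φ = ◇□(p ∨ ¬s). Evaluate φ at each world:
  0 (successors {0, 1, 2, 3, 7}): φ is true.
  1 (successors {1, 7}): φ is true.
  2 (successors {0, 2, 3, 5}): φ is false.
  3 (successors {0, 2, 3}): φ is false.
  4 (successors {0, 3, 4}): φ is false.
  5 (successors {5, 6, 7}): φ is false.
  6 (successors {6}): φ is false.
  7 (successors {0, 2, 7}): φ is false.
For instance, at 3:
  At 3: ◇□(p ∨ ¬s) requires □(p ∨ ¬s) at some successor in {0, 2, 3}.
    At 0: □(p ∨ ¬s) is false.
    At 2: □(p ∨ ¬s) is false.
    At 3: □(p ∨ ¬s) is false.
  So ◇□(p ∨ ¬s) is false at 3.
Satisfying worlds: {0, 1}

0, 1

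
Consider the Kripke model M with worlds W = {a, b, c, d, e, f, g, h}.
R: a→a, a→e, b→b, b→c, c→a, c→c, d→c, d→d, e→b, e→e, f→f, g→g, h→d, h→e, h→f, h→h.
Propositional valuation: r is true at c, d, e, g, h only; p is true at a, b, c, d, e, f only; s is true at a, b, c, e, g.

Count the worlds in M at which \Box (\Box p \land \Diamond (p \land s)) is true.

Recall that \Box ψ holds at a world iff ψ holds at every accessible world, and \Diamond ψ holds iff ψ holds at some accessible world.
Let φ = \Box (\Box p \land \Diamond (p \land s)). Evaluate φ at each world:
  a (successors {a, e}): φ is true.
  b (successors {b, c}): φ is true.
  c (successors {a, c}): φ is true.
  d (successors {c, d}): φ is true.
  e (successors {b, e}): φ is true.
  f (successors {f}): φ is false.
  g (successors {g}): φ is false.
  h (successors {d, e, f, h}): φ is false.
For instance, at d:
  At d: \Box (\Box p \land \Diamond (p \land s)) requires \Box p \land \Diamond (p \land s) at every successor {c, d}.
      At c: \Box p is true, \Diamond (p \land s) is true, so \Box p \land \Diamond (p \land s) is true.
      At d: \Box p is true, \Diamond (p \land s) is true, so \Box p \land \Diamond (p \land s) is true.
  So \Box (\Box p \land \Diamond (p \land s)) is true at d.
Satisfying worlds: {a, b, c, d, e}

5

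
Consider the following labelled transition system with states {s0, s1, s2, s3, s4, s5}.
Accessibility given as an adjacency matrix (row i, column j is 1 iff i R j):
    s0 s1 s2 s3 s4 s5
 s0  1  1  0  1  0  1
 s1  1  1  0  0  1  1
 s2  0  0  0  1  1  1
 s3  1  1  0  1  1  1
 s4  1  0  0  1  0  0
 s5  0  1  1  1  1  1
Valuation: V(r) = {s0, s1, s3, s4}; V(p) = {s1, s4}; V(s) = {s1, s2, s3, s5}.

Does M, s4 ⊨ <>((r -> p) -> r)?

Yes

At s4: <>((r -> p) -> r) requires (r -> p) -> r at some successor in {s0, s3}.
  (r -> p) -> r holds at s0, so <>((r -> p) -> r) is true at s4.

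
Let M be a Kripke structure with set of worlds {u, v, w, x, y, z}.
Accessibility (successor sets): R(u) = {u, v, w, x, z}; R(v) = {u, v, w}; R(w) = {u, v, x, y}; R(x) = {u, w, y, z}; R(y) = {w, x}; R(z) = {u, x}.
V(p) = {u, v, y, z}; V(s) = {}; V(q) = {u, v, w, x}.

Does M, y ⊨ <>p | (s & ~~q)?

No

At y: <>p is false, s & ~~q is false, so <>p | (s & ~~q) is false.
  At y: <>p requires p at some successor in {w, x}.
    At w: p is false.
    At x: p is false.
  So <>p is false at y.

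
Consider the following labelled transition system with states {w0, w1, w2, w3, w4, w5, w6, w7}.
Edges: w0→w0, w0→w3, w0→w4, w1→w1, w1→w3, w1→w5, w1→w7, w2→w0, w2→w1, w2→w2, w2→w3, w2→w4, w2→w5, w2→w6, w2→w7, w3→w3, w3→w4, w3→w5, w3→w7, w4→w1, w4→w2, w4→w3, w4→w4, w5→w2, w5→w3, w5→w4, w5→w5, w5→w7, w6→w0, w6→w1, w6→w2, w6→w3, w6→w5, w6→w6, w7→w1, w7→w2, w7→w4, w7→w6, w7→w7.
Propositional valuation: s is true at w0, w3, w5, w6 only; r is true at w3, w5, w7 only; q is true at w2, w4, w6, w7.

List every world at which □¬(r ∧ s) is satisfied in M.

w7

Let φ = □¬(r ∧ s). Evaluate φ at each world:
  w0 (successors {w0, w3, w4}): φ is false.
  w1 (successors {w1, w3, w5, w7}): φ is false.
  w2 (successors {w0, w1, w2, w3, w4, w5, w6, w7}): φ is false.
  w3 (successors {w3, w4, w5, w7}): φ is false.
  w4 (successors {w1, w2, w3, w4}): φ is false.
  w5 (successors {w2, w3, w4, w5, w7}): φ is false.
  w6 (successors {w0, w1, w2, w3, w5, w6}): φ is false.
  w7 (successors {w1, w2, w4, w6, w7}): φ is true.
For instance, at w4:
  At w4: □¬(r ∧ s) requires ¬(r ∧ s) at every successor {w1, w2, w3, w4}.
    ¬(r ∧ s) fails at w3, so □¬(r ∧ s) is false at w4.
Satisfying worlds: {w7}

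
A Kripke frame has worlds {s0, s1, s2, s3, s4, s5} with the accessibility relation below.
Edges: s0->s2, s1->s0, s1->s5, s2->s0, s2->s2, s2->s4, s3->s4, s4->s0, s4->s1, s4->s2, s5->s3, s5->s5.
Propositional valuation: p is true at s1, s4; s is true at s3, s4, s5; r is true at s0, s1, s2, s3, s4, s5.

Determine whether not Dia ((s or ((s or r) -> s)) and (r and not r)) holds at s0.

Yes

At s0: Dia ((s or ((s or r) -> s)) and (r and not r)) is false, so not Dia ((s or ((s or r) -> s)) and (r and not r)) is true.
  At s0: Dia ((s or ((s or r) -> s)) and (r and not r)) requires (s or ((s or r) -> s)) and (r and not r) at some successor in {s2}.
    At s2: (s or ((s or r) -> s)) and (r and not r) is false.
  So Dia ((s or ((s or r) -> s)) and (r and not r)) is false at s0.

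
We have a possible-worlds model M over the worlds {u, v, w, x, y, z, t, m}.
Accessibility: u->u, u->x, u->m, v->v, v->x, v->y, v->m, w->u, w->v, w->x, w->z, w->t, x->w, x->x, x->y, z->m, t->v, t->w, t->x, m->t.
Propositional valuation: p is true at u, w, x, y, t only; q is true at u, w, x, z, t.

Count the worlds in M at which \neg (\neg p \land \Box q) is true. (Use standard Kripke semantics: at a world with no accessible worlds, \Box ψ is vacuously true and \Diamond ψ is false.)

7

Recall that \Box ψ holds at a world iff ψ holds at every accessible world, and \Diamond ψ holds iff ψ holds at some accessible world.
Let φ = \neg (\neg p \land \Box q). Evaluate φ at each world:
  u (successors {u, x, m}): φ is true.
  v (successors {v, x, y, m}): φ is true.
  w (successors {u, v, x, z, t}): φ is true.
  x (successors {w, x, y}): φ is true.
  y (successors ∅): φ is true.
  z (successors {m}): φ is true.
  t (successors {v, w, x}): φ is true.
  m (successors {t}): φ is false.
For instance, at v:
  At v: \neg p \land \Box q is false, so \neg (\neg p \land \Box q) is true.
    At v: \neg p is true, \Box q is false, so \neg p \land \Box q is false.
      At v: \Box q requires q at every successor {v, x, y, m}.
        q fails at v, so \Box q is false at v.
Satisfying worlds: {u, v, w, x, y, z, t}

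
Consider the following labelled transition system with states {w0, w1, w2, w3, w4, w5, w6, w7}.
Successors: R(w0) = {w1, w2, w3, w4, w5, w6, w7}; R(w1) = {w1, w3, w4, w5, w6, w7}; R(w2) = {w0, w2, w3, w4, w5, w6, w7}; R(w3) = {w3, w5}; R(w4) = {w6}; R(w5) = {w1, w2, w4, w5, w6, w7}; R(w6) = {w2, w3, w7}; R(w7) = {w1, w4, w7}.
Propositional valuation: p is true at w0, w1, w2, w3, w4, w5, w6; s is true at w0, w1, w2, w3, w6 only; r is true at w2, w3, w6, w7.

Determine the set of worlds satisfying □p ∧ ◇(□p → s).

Let φ = □p ∧ ◇(□p → s). Evaluate φ at each world:
  w0 (successors {w1, w2, w3, w4, w5, w6, w7}): φ is false.
  w1 (successors {w1, w3, w4, w5, w6, w7}): φ is false.
  w2 (successors {w0, w2, w3, w4, w5, w6, w7}): φ is false.
  w3 (successors {w3, w5}): φ is true.
  w4 (successors {w6}): φ is true.
  w5 (successors {w1, w2, w4, w5, w6, w7}): φ is false.
  w6 (successors {w2, w3, w7}): φ is false.
  w7 (successors {w1, w4, w7}): φ is false.
For instance, at w0:
  At w0: □p is false, ◇(□p → s) is true, so □p ∧ ◇(□p → s) is false.
    At w0: □p requires p at every successor {w1, w2, w3, w4, w5, w6, w7}.
      p fails at w7, so □p is false at w0.
    At w0: ◇(□p → s) requires □p → s at some successor in {w1, w2, w3, w4, w5, w6, w7}.
      □p → s holds at w1, so ◇(□p → s) is true at w0.
Satisfying worlds: {w3, w4}

w3, w4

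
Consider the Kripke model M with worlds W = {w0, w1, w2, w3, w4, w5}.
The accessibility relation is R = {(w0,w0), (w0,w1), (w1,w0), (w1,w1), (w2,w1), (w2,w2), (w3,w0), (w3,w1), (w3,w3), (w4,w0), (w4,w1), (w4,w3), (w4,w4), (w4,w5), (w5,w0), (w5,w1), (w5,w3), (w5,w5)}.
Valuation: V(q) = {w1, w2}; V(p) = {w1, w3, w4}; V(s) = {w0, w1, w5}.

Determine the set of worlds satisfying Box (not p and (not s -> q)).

Let φ = Box (not p and (not s -> q)). Evaluate φ at each world:
  w0 (successors {w0, w1}): φ is false.
  w1 (successors {w0, w1}): φ is false.
  w2 (successors {w1, w2}): φ is false.
  w3 (successors {w0, w1, w3}): φ is false.
  w4 (successors {w0, w1, w3, w4, w5}): φ is false.
  w5 (successors {w0, w1, w3, w5}): φ is false.
For instance, at w5:
  At w5: Box (not p and (not s -> q)) requires not p and (not s -> q) at every successor {w0, w1, w3, w5}.
    not p and (not s -> q) fails at w1, so Box (not p and (not s -> q)) is false at w5.
Satisfying worlds: none.

none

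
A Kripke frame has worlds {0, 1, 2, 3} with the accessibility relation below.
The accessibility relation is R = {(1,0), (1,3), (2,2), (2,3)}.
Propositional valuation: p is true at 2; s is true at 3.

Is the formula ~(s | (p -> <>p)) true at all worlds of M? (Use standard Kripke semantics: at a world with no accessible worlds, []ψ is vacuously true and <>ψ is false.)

No

Let φ = ~(s | (p -> <>p)). Evaluate φ at each world:
  0 (successors ∅): φ is false.
  1 (successors {0, 3}): φ is false.
  2 (successors {2, 3}): φ is false.
  3 (successors ∅): φ is false.
Detail at 0 (counterexample):
  At 0: s | (p -> <>p) is true, so ~(s | (p -> <>p)) is false.
    At 0: s is false, p -> <>p is true, so s | (p -> <>p) is true.
      At 0: p is false, <>p is false, so p -> <>p is true.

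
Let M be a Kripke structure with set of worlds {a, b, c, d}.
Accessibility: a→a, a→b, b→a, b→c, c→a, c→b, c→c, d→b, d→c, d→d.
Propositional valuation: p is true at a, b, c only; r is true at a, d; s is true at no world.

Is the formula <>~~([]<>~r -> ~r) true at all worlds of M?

Yes

Let φ = <>~~([]<>~r -> ~r). Evaluate φ at each world:
  a (successors {a, b}): φ is true.
  b (successors {a, c}): φ is true.
  c (successors {a, b, c}): φ is true.
  d (successors {b, c, d}): φ is true.
For instance, at b:
  At b: <>~~([]<>~r -> ~r) requires ~~([]<>~r -> ~r) at some successor in {a, c}.
    ~~([]<>~r -> ~r) holds at c, so <>~~([]<>~r -> ~r) is true at b.
      At c: ~([]<>~r -> ~r) is false, so ~~([]<>~r -> ~r) is true.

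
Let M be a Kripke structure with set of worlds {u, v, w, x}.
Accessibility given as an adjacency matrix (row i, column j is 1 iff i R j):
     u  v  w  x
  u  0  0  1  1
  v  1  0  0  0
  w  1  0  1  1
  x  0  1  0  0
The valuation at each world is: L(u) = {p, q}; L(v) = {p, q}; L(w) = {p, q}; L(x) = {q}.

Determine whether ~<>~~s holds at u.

At u: <>~~s is false, so ~<>~~s is true.
  At u: <>~~s requires ~~s at some successor in {w, x}.
    At w: ~~s is false.
    At x: ~~s is false.
  So <>~~s is false at u.

Yes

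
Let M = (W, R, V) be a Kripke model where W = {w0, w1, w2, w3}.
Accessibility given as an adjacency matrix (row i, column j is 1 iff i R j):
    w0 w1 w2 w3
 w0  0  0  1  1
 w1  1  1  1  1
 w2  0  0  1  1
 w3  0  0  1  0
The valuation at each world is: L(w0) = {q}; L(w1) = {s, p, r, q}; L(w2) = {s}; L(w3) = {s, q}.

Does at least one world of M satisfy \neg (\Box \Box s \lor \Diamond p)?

Let φ = \neg (\Box \Box s \lor \Diamond p). Evaluate φ at each world:
  w0 (successors {w2, w3}): φ is false.
  w1 (successors {w0, w1, w2, w3}): φ is false.
  w2 (successors {w2, w3}): φ is false.
  w3 (successors {w2}): φ is false.
For instance, at w0:
  At w0: \Box \Box s \lor \Diamond p is true, so \neg (\Box \Box s \lor \Diamond p) is false.
    At w0: \Box \Box s is true, \Diamond p is false, so \Box \Box s \lor \Diamond p is true.
      At w0: \Box \Box s requires \Box s at every successor {w2, w3}.
        At w2: \Box s is true.
        At w3: \Box s is true.
      So \Box \Box s is true at w0.
      At w0: \Diamond p requires p at some successor in {w2, w3}.
        At w2: p is false.
        At w3: p is false.
      So \Diamond p is false at w0.

No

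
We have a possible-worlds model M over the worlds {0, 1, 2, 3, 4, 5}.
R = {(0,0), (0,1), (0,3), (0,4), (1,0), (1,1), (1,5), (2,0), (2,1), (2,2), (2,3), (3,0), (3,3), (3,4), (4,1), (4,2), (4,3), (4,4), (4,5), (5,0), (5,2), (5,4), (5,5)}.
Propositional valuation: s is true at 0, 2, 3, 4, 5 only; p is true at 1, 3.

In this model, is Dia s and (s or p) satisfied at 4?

Yes

At 4: Dia s is true, s or p is true, so Dia s and (s or p) is true.
  At 4: Dia s requires s at some successor in {1, 2, 3, 4, 5}.
    s holds at 2, so Dia s is true at 4.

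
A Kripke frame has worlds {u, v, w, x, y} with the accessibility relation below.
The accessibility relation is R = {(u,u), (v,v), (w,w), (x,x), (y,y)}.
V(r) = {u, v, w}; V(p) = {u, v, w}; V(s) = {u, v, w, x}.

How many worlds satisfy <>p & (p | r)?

3

Let φ = <>p & (p | r). Evaluate φ at each world:
  u (successors {u}): φ is true.
  v (successors {v}): φ is true.
  w (successors {w}): φ is true.
  x (successors {x}): φ is false.
  y (successors {y}): φ is false.
For instance, at x:
  At x: <>p is false, p | r is false, so <>p & (p | r) is false.
    At x: <>p requires p at some successor in {x}.
      At x: p is false.
    So <>p is false at x.
Satisfying worlds: {u, v, w}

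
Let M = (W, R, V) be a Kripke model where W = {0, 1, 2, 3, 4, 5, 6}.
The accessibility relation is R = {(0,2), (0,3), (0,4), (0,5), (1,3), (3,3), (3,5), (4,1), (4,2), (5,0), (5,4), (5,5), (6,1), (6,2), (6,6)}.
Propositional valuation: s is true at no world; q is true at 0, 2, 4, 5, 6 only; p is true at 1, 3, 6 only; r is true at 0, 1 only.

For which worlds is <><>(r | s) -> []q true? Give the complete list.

1, 2, 4, 5

Let φ = <><>(r | s) -> []q. Evaluate φ at each world:
  0 (successors {2, 3, 4, 5}): φ is false.
  1 (successors {3}): φ is true.
  2 (successors ∅): φ is true.
  3 (successors {3, 5}): φ is false.
  4 (successors {1, 2}): φ is true.
  5 (successors {0, 4, 5}): φ is true.
  6 (successors {1, 2, 6}): φ is false.
For instance, at 0:
  At 0: <><>(r | s) is true, []q is false, so <><>(r | s) -> []q is false.
    At 0: <><>(r | s) requires <>(r | s) at some successor in {2, 3, 4, 5}.
      <>(r | s) holds at 4, so <><>(r | s) is true at 0.
    At 0: []q requires q at every successor {2, 3, 4, 5}.
      q fails at 3, so []q is false at 0.
Satisfying worlds: {1, 2, 4, 5}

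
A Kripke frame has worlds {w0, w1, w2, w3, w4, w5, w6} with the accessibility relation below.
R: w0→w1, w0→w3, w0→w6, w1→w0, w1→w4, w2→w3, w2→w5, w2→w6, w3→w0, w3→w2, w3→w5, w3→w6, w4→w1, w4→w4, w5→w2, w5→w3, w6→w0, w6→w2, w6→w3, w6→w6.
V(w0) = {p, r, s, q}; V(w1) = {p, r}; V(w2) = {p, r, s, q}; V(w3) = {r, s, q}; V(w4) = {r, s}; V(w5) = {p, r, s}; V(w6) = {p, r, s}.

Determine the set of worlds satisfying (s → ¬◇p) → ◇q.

w0, w1, w2, w3, w4, w5, w6

Let φ = (s → ¬◇p) → ◇q. Evaluate φ at each world:
  w0 (successors {w1, w3, w6}): φ is true.
  w1 (successors {w0, w4}): φ is true.
  w2 (successors {w3, w5, w6}): φ is true.
  w3 (successors {w0, w2, w5, w6}): φ is true.
  w4 (successors {w1, w4}): φ is true.
  w5 (successors {w2, w3}): φ is true.
  w6 (successors {w0, w2, w3, w6}): φ is true.
For instance, at w3:
  At w3: s → ¬◇p is false, ◇q is true, so (s → ¬◇p) → ◇q is true.
    At w3: s is true, ¬◇p is false, so s → ¬◇p is false.
      At w3: ◇p is true, so ¬◇p is false.
    At w3: ◇q requires q at some successor in {w0, w2, w5, w6}.
      q holds at w0, so ◇q is true at w3.
Satisfying worlds: {w0, w1, w2, w3, w4, w5, w6}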